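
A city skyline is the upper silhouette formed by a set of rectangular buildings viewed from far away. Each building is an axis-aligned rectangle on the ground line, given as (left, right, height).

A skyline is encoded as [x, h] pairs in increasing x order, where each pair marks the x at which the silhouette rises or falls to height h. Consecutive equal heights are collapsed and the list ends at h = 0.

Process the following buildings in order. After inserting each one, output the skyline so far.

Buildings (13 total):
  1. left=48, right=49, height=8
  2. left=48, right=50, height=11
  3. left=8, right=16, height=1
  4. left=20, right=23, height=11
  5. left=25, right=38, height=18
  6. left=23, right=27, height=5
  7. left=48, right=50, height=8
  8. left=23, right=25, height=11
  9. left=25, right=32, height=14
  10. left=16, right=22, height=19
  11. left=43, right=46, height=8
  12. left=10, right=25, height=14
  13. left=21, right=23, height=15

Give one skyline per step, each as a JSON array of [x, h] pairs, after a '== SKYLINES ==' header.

== SKYLINES ==
[[48,8],[49,0]]
[[48,11],[50,0]]
[[8,1],[16,0],[48,11],[50,0]]
[[8,1],[16,0],[20,11],[23,0],[48,11],[50,0]]
[[8,1],[16,0],[20,11],[23,0],[25,18],[38,0],[48,11],[50,0]]
[[8,1],[16,0],[20,11],[23,5],[25,18],[38,0],[48,11],[50,0]]
[[8,1],[16,0],[20,11],[23,5],[25,18],[38,0],[48,11],[50,0]]
[[8,1],[16,0],[20,11],[25,18],[38,0],[48,11],[50,0]]
[[8,1],[16,0],[20,11],[25,18],[38,0],[48,11],[50,0]]
[[8,1],[16,19],[22,11],[25,18],[38,0],[48,11],[50,0]]
[[8,1],[16,19],[22,11],[25,18],[38,0],[43,8],[46,0],[48,11],[50,0]]
[[8,1],[10,14],[16,19],[22,14],[25,18],[38,0],[43,8],[46,0],[48,11],[50,0]]
[[8,1],[10,14],[16,19],[22,15],[23,14],[25,18],[38,0],[43,8],[46,0],[48,11],[50,0]]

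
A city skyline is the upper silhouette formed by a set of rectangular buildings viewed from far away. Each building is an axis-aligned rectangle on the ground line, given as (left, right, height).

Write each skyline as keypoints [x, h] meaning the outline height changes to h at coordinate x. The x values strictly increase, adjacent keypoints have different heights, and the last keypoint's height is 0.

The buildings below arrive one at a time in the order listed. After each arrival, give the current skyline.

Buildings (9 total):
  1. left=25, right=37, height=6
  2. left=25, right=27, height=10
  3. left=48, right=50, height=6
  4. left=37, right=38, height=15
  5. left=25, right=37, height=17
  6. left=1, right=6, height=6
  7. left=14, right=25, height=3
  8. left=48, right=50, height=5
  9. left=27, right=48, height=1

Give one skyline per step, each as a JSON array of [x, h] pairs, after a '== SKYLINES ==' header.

== SKYLINES ==
[[25,6],[37,0]]
[[25,10],[27,6],[37,0]]
[[25,10],[27,6],[37,0],[48,6],[50,0]]
[[25,10],[27,6],[37,15],[38,0],[48,6],[50,0]]
[[25,17],[37,15],[38,0],[48,6],[50,0]]
[[1,6],[6,0],[25,17],[37,15],[38,0],[48,6],[50,0]]
[[1,6],[6,0],[14,3],[25,17],[37,15],[38,0],[48,6],[50,0]]
[[1,6],[6,0],[14,3],[25,17],[37,15],[38,0],[48,6],[50,0]]
[[1,6],[6,0],[14,3],[25,17],[37,15],[38,1],[48,6],[50,0]]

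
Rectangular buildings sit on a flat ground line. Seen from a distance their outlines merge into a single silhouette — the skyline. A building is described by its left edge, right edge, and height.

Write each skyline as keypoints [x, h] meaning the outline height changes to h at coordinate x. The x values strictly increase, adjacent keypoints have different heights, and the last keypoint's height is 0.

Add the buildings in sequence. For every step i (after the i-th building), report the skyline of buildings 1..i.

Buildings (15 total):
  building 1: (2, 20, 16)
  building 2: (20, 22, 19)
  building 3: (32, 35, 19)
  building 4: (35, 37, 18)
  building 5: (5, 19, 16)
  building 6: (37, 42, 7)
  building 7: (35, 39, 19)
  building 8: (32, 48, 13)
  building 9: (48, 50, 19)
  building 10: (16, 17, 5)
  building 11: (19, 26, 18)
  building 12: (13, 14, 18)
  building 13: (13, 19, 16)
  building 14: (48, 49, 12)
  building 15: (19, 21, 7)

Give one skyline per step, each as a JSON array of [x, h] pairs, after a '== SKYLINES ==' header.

== SKYLINES ==
[[2,16],[20,0]]
[[2,16],[20,19],[22,0]]
[[2,16],[20,19],[22,0],[32,19],[35,0]]
[[2,16],[20,19],[22,0],[32,19],[35,18],[37,0]]
[[2,16],[20,19],[22,0],[32,19],[35,18],[37,0]]
[[2,16],[20,19],[22,0],[32,19],[35,18],[37,7],[42,0]]
[[2,16],[20,19],[22,0],[32,19],[39,7],[42,0]]
[[2,16],[20,19],[22,0],[32,19],[39,13],[48,0]]
[[2,16],[20,19],[22,0],[32,19],[39,13],[48,19],[50,0]]
[[2,16],[20,19],[22,0],[32,19],[39,13],[48,19],[50,0]]
[[2,16],[19,18],[20,19],[22,18],[26,0],[32,19],[39,13],[48,19],[50,0]]
[[2,16],[13,18],[14,16],[19,18],[20,19],[22,18],[26,0],[32,19],[39,13],[48,19],[50,0]]
[[2,16],[13,18],[14,16],[19,18],[20,19],[22,18],[26,0],[32,19],[39,13],[48,19],[50,0]]
[[2,16],[13,18],[14,16],[19,18],[20,19],[22,18],[26,0],[32,19],[39,13],[48,19],[50,0]]
[[2,16],[13,18],[14,16],[19,18],[20,19],[22,18],[26,0],[32,19],[39,13],[48,19],[50,0]]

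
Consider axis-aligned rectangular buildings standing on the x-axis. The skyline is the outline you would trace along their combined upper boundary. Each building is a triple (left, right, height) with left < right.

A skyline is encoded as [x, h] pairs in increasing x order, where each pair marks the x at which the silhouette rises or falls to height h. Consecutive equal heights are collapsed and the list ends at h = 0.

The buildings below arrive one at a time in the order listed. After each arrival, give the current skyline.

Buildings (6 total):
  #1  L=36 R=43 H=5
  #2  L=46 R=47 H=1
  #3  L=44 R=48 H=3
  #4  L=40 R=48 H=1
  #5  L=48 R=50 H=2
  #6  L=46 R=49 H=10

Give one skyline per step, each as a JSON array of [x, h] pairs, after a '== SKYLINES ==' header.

== SKYLINES ==
[[36,5],[43,0]]
[[36,5],[43,0],[46,1],[47,0]]
[[36,5],[43,0],[44,3],[48,0]]
[[36,5],[43,1],[44,3],[48,0]]
[[36,5],[43,1],[44,3],[48,2],[50,0]]
[[36,5],[43,1],[44,3],[46,10],[49,2],[50,0]]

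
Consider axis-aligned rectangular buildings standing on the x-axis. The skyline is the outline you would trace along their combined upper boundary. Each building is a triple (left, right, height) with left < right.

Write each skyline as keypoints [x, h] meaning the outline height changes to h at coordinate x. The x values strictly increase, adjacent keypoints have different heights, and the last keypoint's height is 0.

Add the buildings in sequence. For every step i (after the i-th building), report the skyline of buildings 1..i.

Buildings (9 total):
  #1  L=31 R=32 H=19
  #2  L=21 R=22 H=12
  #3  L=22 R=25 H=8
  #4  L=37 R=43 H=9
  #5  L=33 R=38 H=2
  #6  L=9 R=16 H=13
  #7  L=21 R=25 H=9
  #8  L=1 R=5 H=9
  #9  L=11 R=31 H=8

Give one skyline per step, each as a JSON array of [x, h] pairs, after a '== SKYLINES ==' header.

== SKYLINES ==
[[31,19],[32,0]]
[[21,12],[22,0],[31,19],[32,0]]
[[21,12],[22,8],[25,0],[31,19],[32,0]]
[[21,12],[22,8],[25,0],[31,19],[32,0],[37,9],[43,0]]
[[21,12],[22,8],[25,0],[31,19],[32,0],[33,2],[37,9],[43,0]]
[[9,13],[16,0],[21,12],[22,8],[25,0],[31,19],[32,0],[33,2],[37,9],[43,0]]
[[9,13],[16,0],[21,12],[22,9],[25,0],[31,19],[32,0],[33,2],[37,9],[43,0]]
[[1,9],[5,0],[9,13],[16,0],[21,12],[22,9],[25,0],[31,19],[32,0],[33,2],[37,9],[43,0]]
[[1,9],[5,0],[9,13],[16,8],[21,12],[22,9],[25,8],[31,19],[32,0],[33,2],[37,9],[43,0]]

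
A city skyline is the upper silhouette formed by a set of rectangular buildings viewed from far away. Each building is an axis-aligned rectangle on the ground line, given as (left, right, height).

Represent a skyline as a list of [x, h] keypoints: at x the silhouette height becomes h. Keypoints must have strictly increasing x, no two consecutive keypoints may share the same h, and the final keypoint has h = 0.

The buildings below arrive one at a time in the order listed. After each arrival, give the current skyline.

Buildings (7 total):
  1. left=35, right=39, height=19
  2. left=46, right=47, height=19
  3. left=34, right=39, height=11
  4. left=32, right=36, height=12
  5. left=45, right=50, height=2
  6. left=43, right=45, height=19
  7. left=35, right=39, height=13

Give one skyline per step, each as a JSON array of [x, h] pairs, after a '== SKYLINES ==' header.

== SKYLINES ==
[[35,19],[39,0]]
[[35,19],[39,0],[46,19],[47,0]]
[[34,11],[35,19],[39,0],[46,19],[47,0]]
[[32,12],[35,19],[39,0],[46,19],[47,0]]
[[32,12],[35,19],[39,0],[45,2],[46,19],[47,2],[50,0]]
[[32,12],[35,19],[39,0],[43,19],[45,2],[46,19],[47,2],[50,0]]
[[32,12],[35,19],[39,0],[43,19],[45,2],[46,19],[47,2],[50,0]]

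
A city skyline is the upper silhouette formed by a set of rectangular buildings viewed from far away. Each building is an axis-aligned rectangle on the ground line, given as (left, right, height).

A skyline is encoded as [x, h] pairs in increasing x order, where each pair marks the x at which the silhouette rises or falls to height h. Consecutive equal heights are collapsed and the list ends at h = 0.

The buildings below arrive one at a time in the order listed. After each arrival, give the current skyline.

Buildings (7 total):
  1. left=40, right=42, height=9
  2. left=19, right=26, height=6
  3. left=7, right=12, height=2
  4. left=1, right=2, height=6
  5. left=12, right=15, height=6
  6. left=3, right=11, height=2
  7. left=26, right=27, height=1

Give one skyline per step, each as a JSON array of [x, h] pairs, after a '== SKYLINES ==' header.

== SKYLINES ==
[[40,9],[42,0]]
[[19,6],[26,0],[40,9],[42,0]]
[[7,2],[12,0],[19,6],[26,0],[40,9],[42,0]]
[[1,6],[2,0],[7,2],[12,0],[19,6],[26,0],[40,9],[42,0]]
[[1,6],[2,0],[7,2],[12,6],[15,0],[19,6],[26,0],[40,9],[42,0]]
[[1,6],[2,0],[3,2],[12,6],[15,0],[19,6],[26,0],[40,9],[42,0]]
[[1,6],[2,0],[3,2],[12,6],[15,0],[19,6],[26,1],[27,0],[40,9],[42,0]]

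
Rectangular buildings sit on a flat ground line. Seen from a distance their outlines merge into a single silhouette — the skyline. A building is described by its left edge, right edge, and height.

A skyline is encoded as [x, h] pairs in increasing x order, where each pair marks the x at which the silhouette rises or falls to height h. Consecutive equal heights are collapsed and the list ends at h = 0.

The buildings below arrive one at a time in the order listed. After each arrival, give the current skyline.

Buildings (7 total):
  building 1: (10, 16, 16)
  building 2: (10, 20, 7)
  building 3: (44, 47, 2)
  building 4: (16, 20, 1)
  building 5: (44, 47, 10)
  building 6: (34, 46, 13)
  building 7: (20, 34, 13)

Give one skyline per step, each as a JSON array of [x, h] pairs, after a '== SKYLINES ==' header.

== SKYLINES ==
[[10,16],[16,0]]
[[10,16],[16,7],[20,0]]
[[10,16],[16,7],[20,0],[44,2],[47,0]]
[[10,16],[16,7],[20,0],[44,2],[47,0]]
[[10,16],[16,7],[20,0],[44,10],[47,0]]
[[10,16],[16,7],[20,0],[34,13],[46,10],[47,0]]
[[10,16],[16,7],[20,13],[46,10],[47,0]]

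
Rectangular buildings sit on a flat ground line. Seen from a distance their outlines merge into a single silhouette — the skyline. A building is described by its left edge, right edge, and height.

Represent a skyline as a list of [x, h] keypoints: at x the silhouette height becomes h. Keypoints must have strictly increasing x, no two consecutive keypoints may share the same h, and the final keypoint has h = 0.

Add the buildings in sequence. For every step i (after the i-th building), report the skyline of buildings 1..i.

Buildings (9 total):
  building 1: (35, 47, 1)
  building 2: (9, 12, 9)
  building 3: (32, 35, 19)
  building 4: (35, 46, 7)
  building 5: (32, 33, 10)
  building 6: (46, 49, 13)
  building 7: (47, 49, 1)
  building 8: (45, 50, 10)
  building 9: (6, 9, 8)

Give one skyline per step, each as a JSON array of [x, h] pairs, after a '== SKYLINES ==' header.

== SKYLINES ==
[[35,1],[47,0]]
[[9,9],[12,0],[35,1],[47,0]]
[[9,9],[12,0],[32,19],[35,1],[47,0]]
[[9,9],[12,0],[32,19],[35,7],[46,1],[47,0]]
[[9,9],[12,0],[32,19],[35,7],[46,1],[47,0]]
[[9,9],[12,0],[32,19],[35,7],[46,13],[49,0]]
[[9,9],[12,0],[32,19],[35,7],[46,13],[49,0]]
[[9,9],[12,0],[32,19],[35,7],[45,10],[46,13],[49,10],[50,0]]
[[6,8],[9,9],[12,0],[32,19],[35,7],[45,10],[46,13],[49,10],[50,0]]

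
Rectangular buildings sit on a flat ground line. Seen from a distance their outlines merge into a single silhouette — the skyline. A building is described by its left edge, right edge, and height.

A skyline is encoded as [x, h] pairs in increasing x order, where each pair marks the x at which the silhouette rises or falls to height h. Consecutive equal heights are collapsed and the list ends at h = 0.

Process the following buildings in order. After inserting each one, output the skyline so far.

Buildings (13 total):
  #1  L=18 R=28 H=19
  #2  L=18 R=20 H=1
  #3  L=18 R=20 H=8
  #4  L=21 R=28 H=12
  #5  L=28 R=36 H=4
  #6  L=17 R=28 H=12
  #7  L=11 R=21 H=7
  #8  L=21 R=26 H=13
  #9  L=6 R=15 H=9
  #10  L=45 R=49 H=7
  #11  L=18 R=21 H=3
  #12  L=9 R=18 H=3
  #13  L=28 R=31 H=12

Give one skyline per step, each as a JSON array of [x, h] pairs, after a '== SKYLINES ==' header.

== SKYLINES ==
[[18,19],[28,0]]
[[18,19],[28,0]]
[[18,19],[28,0]]
[[18,19],[28,0]]
[[18,19],[28,4],[36,0]]
[[17,12],[18,19],[28,4],[36,0]]
[[11,7],[17,12],[18,19],[28,4],[36,0]]
[[11,7],[17,12],[18,19],[28,4],[36,0]]
[[6,9],[15,7],[17,12],[18,19],[28,4],[36,0]]
[[6,9],[15,7],[17,12],[18,19],[28,4],[36,0],[45,7],[49,0]]
[[6,9],[15,7],[17,12],[18,19],[28,4],[36,0],[45,7],[49,0]]
[[6,9],[15,7],[17,12],[18,19],[28,4],[36,0],[45,7],[49,0]]
[[6,9],[15,7],[17,12],[18,19],[28,12],[31,4],[36,0],[45,7],[49,0]]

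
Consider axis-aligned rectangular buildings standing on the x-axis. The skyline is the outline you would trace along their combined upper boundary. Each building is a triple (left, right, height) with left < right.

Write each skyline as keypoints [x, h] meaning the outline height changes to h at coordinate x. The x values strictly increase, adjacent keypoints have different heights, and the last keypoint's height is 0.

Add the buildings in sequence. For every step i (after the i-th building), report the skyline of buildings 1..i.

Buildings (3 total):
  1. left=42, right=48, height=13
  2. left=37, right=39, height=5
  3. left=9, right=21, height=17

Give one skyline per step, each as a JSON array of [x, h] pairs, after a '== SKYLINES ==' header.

== SKYLINES ==
[[42,13],[48,0]]
[[37,5],[39,0],[42,13],[48,0]]
[[9,17],[21,0],[37,5],[39,0],[42,13],[48,0]]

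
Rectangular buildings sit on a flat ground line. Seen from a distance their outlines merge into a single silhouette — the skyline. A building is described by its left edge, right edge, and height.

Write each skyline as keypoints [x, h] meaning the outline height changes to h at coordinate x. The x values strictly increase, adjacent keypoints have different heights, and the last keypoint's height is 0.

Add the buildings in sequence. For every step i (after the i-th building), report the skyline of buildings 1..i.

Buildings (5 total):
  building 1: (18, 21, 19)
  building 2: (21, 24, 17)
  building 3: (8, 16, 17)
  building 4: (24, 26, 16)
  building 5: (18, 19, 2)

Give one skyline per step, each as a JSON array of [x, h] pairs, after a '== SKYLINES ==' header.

== SKYLINES ==
[[18,19],[21,0]]
[[18,19],[21,17],[24,0]]
[[8,17],[16,0],[18,19],[21,17],[24,0]]
[[8,17],[16,0],[18,19],[21,17],[24,16],[26,0]]
[[8,17],[16,0],[18,19],[21,17],[24,16],[26,0]]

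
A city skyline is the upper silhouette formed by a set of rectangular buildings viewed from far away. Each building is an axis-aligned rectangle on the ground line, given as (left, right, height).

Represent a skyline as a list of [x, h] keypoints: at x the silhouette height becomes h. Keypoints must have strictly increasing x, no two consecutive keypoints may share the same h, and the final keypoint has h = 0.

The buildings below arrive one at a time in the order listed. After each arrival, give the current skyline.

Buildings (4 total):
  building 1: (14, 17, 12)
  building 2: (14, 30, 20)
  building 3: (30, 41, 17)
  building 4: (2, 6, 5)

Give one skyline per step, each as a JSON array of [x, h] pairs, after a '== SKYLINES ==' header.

== SKYLINES ==
[[14,12],[17,0]]
[[14,20],[30,0]]
[[14,20],[30,17],[41,0]]
[[2,5],[6,0],[14,20],[30,17],[41,0]]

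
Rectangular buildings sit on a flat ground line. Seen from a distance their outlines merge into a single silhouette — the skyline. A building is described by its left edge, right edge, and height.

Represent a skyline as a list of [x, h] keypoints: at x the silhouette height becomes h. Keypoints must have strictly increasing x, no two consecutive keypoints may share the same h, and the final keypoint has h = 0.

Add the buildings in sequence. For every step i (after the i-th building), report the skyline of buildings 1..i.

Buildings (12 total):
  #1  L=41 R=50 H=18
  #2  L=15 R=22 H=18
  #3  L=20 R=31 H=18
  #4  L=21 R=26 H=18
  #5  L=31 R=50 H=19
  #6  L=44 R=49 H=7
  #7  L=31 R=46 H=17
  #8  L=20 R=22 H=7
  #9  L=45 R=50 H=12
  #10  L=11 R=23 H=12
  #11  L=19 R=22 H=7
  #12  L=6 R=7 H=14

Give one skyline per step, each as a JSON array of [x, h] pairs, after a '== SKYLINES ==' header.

== SKYLINES ==
[[41,18],[50,0]]
[[15,18],[22,0],[41,18],[50,0]]
[[15,18],[31,0],[41,18],[50,0]]
[[15,18],[31,0],[41,18],[50,0]]
[[15,18],[31,19],[50,0]]
[[15,18],[31,19],[50,0]]
[[15,18],[31,19],[50,0]]
[[15,18],[31,19],[50,0]]
[[15,18],[31,19],[50,0]]
[[11,12],[15,18],[31,19],[50,0]]
[[11,12],[15,18],[31,19],[50,0]]
[[6,14],[7,0],[11,12],[15,18],[31,19],[50,0]]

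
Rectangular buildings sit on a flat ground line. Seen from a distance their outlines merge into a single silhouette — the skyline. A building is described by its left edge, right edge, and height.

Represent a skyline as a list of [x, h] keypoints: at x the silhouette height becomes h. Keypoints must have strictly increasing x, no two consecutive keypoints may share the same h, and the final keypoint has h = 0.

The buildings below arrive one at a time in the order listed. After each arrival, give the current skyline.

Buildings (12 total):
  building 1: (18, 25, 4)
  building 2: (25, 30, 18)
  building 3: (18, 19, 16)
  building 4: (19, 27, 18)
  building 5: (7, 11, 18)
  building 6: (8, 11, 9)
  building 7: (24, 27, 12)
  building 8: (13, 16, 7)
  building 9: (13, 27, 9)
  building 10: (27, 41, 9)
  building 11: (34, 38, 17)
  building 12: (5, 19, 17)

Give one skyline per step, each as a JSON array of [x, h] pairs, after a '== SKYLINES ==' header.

== SKYLINES ==
[[18,4],[25,0]]
[[18,4],[25,18],[30,0]]
[[18,16],[19,4],[25,18],[30,0]]
[[18,16],[19,18],[30,0]]
[[7,18],[11,0],[18,16],[19,18],[30,0]]
[[7,18],[11,0],[18,16],[19,18],[30,0]]
[[7,18],[11,0],[18,16],[19,18],[30,0]]
[[7,18],[11,0],[13,7],[16,0],[18,16],[19,18],[30,0]]
[[7,18],[11,0],[13,9],[18,16],[19,18],[30,0]]
[[7,18],[11,0],[13,9],[18,16],[19,18],[30,9],[41,0]]
[[7,18],[11,0],[13,9],[18,16],[19,18],[30,9],[34,17],[38,9],[41,0]]
[[5,17],[7,18],[11,17],[19,18],[30,9],[34,17],[38,9],[41,0]]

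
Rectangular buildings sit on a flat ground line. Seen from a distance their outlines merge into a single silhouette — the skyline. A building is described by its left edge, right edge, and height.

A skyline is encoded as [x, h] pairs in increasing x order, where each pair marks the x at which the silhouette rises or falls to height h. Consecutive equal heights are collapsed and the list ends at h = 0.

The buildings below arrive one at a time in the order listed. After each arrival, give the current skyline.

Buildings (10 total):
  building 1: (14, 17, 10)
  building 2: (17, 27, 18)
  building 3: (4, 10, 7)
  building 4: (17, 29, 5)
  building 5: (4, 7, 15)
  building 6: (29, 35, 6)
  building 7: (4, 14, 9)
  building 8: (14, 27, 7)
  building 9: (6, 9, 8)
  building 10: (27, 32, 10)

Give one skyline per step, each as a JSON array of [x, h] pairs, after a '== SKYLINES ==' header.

== SKYLINES ==
[[14,10],[17,0]]
[[14,10],[17,18],[27,0]]
[[4,7],[10,0],[14,10],[17,18],[27,0]]
[[4,7],[10,0],[14,10],[17,18],[27,5],[29,0]]
[[4,15],[7,7],[10,0],[14,10],[17,18],[27,5],[29,0]]
[[4,15],[7,7],[10,0],[14,10],[17,18],[27,5],[29,6],[35,0]]
[[4,15],[7,9],[14,10],[17,18],[27,5],[29,6],[35,0]]
[[4,15],[7,9],[14,10],[17,18],[27,5],[29,6],[35,0]]
[[4,15],[7,9],[14,10],[17,18],[27,5],[29,6],[35,0]]
[[4,15],[7,9],[14,10],[17,18],[27,10],[32,6],[35,0]]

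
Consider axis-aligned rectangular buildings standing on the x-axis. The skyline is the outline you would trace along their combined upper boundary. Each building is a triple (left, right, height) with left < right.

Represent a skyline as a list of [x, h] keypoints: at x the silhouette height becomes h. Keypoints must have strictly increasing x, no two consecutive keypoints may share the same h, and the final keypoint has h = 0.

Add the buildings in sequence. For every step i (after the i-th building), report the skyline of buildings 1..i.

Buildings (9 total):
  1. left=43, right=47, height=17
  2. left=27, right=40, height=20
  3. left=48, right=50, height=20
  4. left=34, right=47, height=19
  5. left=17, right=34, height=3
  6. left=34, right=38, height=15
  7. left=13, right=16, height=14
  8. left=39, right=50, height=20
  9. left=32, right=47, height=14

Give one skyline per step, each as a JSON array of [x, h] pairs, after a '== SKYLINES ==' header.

== SKYLINES ==
[[43,17],[47,0]]
[[27,20],[40,0],[43,17],[47,0]]
[[27,20],[40,0],[43,17],[47,0],[48,20],[50,0]]
[[27,20],[40,19],[47,0],[48,20],[50,0]]
[[17,3],[27,20],[40,19],[47,0],[48,20],[50,0]]
[[17,3],[27,20],[40,19],[47,0],[48,20],[50,0]]
[[13,14],[16,0],[17,3],[27,20],[40,19],[47,0],[48,20],[50,0]]
[[13,14],[16,0],[17,3],[27,20],[50,0]]
[[13,14],[16,0],[17,3],[27,20],[50,0]]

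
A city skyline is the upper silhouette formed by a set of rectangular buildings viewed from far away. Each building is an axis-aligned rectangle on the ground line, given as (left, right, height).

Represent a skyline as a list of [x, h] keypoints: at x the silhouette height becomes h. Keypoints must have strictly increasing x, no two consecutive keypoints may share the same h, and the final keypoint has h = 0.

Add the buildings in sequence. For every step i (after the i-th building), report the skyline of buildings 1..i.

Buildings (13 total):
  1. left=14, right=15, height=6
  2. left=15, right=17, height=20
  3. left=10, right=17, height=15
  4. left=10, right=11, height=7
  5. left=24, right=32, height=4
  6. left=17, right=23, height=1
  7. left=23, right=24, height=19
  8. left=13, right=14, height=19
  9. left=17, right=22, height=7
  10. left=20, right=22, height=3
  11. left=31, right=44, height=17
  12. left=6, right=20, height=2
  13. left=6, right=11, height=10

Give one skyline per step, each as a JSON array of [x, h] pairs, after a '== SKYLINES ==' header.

== SKYLINES ==
[[14,6],[15,0]]
[[14,6],[15,20],[17,0]]
[[10,15],[15,20],[17,0]]
[[10,15],[15,20],[17,0]]
[[10,15],[15,20],[17,0],[24,4],[32,0]]
[[10,15],[15,20],[17,1],[23,0],[24,4],[32,0]]
[[10,15],[15,20],[17,1],[23,19],[24,4],[32,0]]
[[10,15],[13,19],[14,15],[15,20],[17,1],[23,19],[24,4],[32,0]]
[[10,15],[13,19],[14,15],[15,20],[17,7],[22,1],[23,19],[24,4],[32,0]]
[[10,15],[13,19],[14,15],[15,20],[17,7],[22,1],[23,19],[24,4],[32,0]]
[[10,15],[13,19],[14,15],[15,20],[17,7],[22,1],[23,19],[24,4],[31,17],[44,0]]
[[6,2],[10,15],[13,19],[14,15],[15,20],[17,7],[22,1],[23,19],[24,4],[31,17],[44,0]]
[[6,10],[10,15],[13,19],[14,15],[15,20],[17,7],[22,1],[23,19],[24,4],[31,17],[44,0]]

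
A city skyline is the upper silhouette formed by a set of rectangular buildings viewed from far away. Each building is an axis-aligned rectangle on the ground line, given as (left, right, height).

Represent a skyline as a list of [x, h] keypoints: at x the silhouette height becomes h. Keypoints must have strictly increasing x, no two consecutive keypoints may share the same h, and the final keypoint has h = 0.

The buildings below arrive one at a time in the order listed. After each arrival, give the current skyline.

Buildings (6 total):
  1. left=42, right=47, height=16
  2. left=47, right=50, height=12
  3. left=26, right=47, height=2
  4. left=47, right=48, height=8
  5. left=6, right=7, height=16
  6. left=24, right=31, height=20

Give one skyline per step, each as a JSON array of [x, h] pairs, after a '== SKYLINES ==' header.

== SKYLINES ==
[[42,16],[47,0]]
[[42,16],[47,12],[50,0]]
[[26,2],[42,16],[47,12],[50,0]]
[[26,2],[42,16],[47,12],[50,0]]
[[6,16],[7,0],[26,2],[42,16],[47,12],[50,0]]
[[6,16],[7,0],[24,20],[31,2],[42,16],[47,12],[50,0]]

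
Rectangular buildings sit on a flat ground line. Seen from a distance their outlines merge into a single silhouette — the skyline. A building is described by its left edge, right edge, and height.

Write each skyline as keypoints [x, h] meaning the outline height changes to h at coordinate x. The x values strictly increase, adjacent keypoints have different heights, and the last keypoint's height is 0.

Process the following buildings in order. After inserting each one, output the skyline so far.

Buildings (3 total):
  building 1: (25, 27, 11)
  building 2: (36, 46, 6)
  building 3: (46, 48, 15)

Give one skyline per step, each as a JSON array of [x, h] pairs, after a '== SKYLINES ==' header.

== SKYLINES ==
[[25,11],[27,0]]
[[25,11],[27,0],[36,6],[46,0]]
[[25,11],[27,0],[36,6],[46,15],[48,0]]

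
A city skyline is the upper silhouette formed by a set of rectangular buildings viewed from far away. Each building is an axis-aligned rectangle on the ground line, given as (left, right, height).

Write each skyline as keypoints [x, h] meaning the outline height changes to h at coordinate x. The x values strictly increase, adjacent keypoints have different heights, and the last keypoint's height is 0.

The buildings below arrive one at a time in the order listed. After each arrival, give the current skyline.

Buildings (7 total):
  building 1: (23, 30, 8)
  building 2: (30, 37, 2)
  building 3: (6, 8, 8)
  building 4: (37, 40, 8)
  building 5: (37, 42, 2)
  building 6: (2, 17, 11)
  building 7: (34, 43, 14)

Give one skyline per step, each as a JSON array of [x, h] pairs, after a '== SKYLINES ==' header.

== SKYLINES ==
[[23,8],[30,0]]
[[23,8],[30,2],[37,0]]
[[6,8],[8,0],[23,8],[30,2],[37,0]]
[[6,8],[8,0],[23,8],[30,2],[37,8],[40,0]]
[[6,8],[8,0],[23,8],[30,2],[37,8],[40,2],[42,0]]
[[2,11],[17,0],[23,8],[30,2],[37,8],[40,2],[42,0]]
[[2,11],[17,0],[23,8],[30,2],[34,14],[43,0]]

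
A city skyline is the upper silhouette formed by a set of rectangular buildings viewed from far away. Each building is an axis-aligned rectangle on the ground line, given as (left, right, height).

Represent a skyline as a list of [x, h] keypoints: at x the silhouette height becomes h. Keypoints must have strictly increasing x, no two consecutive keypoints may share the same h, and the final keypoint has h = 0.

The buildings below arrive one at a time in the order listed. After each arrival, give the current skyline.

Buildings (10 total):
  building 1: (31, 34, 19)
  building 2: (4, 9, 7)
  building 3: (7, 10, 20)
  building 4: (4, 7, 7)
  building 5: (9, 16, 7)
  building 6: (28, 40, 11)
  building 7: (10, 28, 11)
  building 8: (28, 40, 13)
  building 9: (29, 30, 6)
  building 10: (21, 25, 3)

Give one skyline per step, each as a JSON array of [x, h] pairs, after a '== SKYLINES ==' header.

== SKYLINES ==
[[31,19],[34,0]]
[[4,7],[9,0],[31,19],[34,0]]
[[4,7],[7,20],[10,0],[31,19],[34,0]]
[[4,7],[7,20],[10,0],[31,19],[34,0]]
[[4,7],[7,20],[10,7],[16,0],[31,19],[34,0]]
[[4,7],[7,20],[10,7],[16,0],[28,11],[31,19],[34,11],[40,0]]
[[4,7],[7,20],[10,11],[31,19],[34,11],[40,0]]
[[4,7],[7,20],[10,11],[28,13],[31,19],[34,13],[40,0]]
[[4,7],[7,20],[10,11],[28,13],[31,19],[34,13],[40,0]]
[[4,7],[7,20],[10,11],[28,13],[31,19],[34,13],[40,0]]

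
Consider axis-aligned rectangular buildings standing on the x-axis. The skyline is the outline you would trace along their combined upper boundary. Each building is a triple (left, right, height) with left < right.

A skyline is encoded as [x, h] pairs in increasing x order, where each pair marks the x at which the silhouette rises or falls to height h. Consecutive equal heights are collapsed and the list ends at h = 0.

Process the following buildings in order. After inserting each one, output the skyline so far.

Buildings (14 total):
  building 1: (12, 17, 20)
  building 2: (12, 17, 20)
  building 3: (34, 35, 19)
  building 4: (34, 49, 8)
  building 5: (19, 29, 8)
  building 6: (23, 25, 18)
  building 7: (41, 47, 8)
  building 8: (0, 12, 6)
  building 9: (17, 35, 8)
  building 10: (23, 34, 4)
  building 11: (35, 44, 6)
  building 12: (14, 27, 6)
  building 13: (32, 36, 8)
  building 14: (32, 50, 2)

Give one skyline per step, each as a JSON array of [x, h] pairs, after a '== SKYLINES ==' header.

== SKYLINES ==
[[12,20],[17,0]]
[[12,20],[17,0]]
[[12,20],[17,0],[34,19],[35,0]]
[[12,20],[17,0],[34,19],[35,8],[49,0]]
[[12,20],[17,0],[19,8],[29,0],[34,19],[35,8],[49,0]]
[[12,20],[17,0],[19,8],[23,18],[25,8],[29,0],[34,19],[35,8],[49,0]]
[[12,20],[17,0],[19,8],[23,18],[25,8],[29,0],[34,19],[35,8],[49,0]]
[[0,6],[12,20],[17,0],[19,8],[23,18],[25,8],[29,0],[34,19],[35,8],[49,0]]
[[0,6],[12,20],[17,8],[23,18],[25,8],[34,19],[35,8],[49,0]]
[[0,6],[12,20],[17,8],[23,18],[25,8],[34,19],[35,8],[49,0]]
[[0,6],[12,20],[17,8],[23,18],[25,8],[34,19],[35,8],[49,0]]
[[0,6],[12,20],[17,8],[23,18],[25,8],[34,19],[35,8],[49,0]]
[[0,6],[12,20],[17,8],[23,18],[25,8],[34,19],[35,8],[49,0]]
[[0,6],[12,20],[17,8],[23,18],[25,8],[34,19],[35,8],[49,2],[50,0]]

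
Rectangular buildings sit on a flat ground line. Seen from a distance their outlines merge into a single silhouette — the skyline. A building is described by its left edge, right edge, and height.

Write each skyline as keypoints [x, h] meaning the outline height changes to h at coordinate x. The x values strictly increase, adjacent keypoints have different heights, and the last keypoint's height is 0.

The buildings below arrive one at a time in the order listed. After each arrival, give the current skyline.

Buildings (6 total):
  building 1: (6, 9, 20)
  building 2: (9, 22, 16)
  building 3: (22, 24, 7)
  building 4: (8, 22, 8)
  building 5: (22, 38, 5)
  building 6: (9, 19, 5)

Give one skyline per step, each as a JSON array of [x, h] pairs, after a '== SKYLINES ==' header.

== SKYLINES ==
[[6,20],[9,0]]
[[6,20],[9,16],[22,0]]
[[6,20],[9,16],[22,7],[24,0]]
[[6,20],[9,16],[22,7],[24,0]]
[[6,20],[9,16],[22,7],[24,5],[38,0]]
[[6,20],[9,16],[22,7],[24,5],[38,0]]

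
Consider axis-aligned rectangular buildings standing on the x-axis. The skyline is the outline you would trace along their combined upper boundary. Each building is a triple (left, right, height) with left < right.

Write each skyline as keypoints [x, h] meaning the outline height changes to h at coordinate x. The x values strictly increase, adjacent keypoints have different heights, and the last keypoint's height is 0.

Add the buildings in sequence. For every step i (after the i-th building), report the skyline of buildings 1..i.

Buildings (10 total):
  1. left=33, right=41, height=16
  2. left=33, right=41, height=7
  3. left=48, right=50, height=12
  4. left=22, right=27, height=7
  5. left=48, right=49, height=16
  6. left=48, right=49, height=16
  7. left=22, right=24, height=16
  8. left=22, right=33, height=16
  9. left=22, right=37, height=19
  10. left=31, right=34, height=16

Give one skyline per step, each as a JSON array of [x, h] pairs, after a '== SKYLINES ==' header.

== SKYLINES ==
[[33,16],[41,0]]
[[33,16],[41,0]]
[[33,16],[41,0],[48,12],[50,0]]
[[22,7],[27,0],[33,16],[41,0],[48,12],[50,0]]
[[22,7],[27,0],[33,16],[41,0],[48,16],[49,12],[50,0]]
[[22,7],[27,0],[33,16],[41,0],[48,16],[49,12],[50,0]]
[[22,16],[24,7],[27,0],[33,16],[41,0],[48,16],[49,12],[50,0]]
[[22,16],[41,0],[48,16],[49,12],[50,0]]
[[22,19],[37,16],[41,0],[48,16],[49,12],[50,0]]
[[22,19],[37,16],[41,0],[48,16],[49,12],[50,0]]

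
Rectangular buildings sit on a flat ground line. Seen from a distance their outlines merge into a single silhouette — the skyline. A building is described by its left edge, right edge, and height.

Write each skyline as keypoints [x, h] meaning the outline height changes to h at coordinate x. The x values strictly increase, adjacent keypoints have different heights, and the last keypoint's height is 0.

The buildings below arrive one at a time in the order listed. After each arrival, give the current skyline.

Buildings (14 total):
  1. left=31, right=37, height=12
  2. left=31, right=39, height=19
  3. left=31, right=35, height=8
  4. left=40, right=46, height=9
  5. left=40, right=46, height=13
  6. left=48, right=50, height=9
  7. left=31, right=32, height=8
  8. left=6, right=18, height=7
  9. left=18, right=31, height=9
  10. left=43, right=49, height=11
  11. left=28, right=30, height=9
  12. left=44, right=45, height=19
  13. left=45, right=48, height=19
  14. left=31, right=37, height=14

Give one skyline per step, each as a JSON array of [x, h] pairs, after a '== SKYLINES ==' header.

== SKYLINES ==
[[31,12],[37,0]]
[[31,19],[39,0]]
[[31,19],[39,0]]
[[31,19],[39,0],[40,9],[46,0]]
[[31,19],[39,0],[40,13],[46,0]]
[[31,19],[39,0],[40,13],[46,0],[48,9],[50,0]]
[[31,19],[39,0],[40,13],[46,0],[48,9],[50,0]]
[[6,7],[18,0],[31,19],[39,0],[40,13],[46,0],[48,9],[50,0]]
[[6,7],[18,9],[31,19],[39,0],[40,13],[46,0],[48,9],[50,0]]
[[6,7],[18,9],[31,19],[39,0],[40,13],[46,11],[49,9],[50,0]]
[[6,7],[18,9],[31,19],[39,0],[40,13],[46,11],[49,9],[50,0]]
[[6,7],[18,9],[31,19],[39,0],[40,13],[44,19],[45,13],[46,11],[49,9],[50,0]]
[[6,7],[18,9],[31,19],[39,0],[40,13],[44,19],[48,11],[49,9],[50,0]]
[[6,7],[18,9],[31,19],[39,0],[40,13],[44,19],[48,11],[49,9],[50,0]]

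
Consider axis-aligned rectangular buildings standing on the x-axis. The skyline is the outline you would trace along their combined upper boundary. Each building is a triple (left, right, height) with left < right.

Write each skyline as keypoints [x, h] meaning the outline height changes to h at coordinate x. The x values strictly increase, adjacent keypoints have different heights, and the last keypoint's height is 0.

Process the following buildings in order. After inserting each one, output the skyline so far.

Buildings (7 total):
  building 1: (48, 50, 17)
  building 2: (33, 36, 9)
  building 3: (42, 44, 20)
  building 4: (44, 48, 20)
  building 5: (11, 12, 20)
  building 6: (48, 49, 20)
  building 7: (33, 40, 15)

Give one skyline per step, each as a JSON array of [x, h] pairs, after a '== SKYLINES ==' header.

== SKYLINES ==
[[48,17],[50,0]]
[[33,9],[36,0],[48,17],[50,0]]
[[33,9],[36,0],[42,20],[44,0],[48,17],[50,0]]
[[33,9],[36,0],[42,20],[48,17],[50,0]]
[[11,20],[12,0],[33,9],[36,0],[42,20],[48,17],[50,0]]
[[11,20],[12,0],[33,9],[36,0],[42,20],[49,17],[50,0]]
[[11,20],[12,0],[33,15],[40,0],[42,20],[49,17],[50,0]]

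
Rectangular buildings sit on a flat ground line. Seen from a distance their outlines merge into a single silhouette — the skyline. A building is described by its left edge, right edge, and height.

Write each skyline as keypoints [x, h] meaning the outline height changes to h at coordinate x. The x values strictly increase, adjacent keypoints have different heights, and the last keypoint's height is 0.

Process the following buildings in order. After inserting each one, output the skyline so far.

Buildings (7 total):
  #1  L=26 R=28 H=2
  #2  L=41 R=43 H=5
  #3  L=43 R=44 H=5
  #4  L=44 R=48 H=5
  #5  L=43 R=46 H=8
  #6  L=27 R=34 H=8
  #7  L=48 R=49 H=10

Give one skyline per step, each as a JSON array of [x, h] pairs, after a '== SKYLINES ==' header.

== SKYLINES ==
[[26,2],[28,0]]
[[26,2],[28,0],[41,5],[43,0]]
[[26,2],[28,0],[41,5],[44,0]]
[[26,2],[28,0],[41,5],[48,0]]
[[26,2],[28,0],[41,5],[43,8],[46,5],[48,0]]
[[26,2],[27,8],[34,0],[41,5],[43,8],[46,5],[48,0]]
[[26,2],[27,8],[34,0],[41,5],[43,8],[46,5],[48,10],[49,0]]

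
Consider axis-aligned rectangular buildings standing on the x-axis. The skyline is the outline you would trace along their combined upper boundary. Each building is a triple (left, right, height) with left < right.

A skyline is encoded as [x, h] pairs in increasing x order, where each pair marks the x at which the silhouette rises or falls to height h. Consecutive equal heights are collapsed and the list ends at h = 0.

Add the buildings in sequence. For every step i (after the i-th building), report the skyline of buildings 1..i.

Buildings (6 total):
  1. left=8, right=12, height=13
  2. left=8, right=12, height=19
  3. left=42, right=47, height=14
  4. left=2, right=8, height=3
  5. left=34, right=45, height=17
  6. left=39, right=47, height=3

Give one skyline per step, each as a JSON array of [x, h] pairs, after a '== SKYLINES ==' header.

== SKYLINES ==
[[8,13],[12,0]]
[[8,19],[12,0]]
[[8,19],[12,0],[42,14],[47,0]]
[[2,3],[8,19],[12,0],[42,14],[47,0]]
[[2,3],[8,19],[12,0],[34,17],[45,14],[47,0]]
[[2,3],[8,19],[12,0],[34,17],[45,14],[47,0]]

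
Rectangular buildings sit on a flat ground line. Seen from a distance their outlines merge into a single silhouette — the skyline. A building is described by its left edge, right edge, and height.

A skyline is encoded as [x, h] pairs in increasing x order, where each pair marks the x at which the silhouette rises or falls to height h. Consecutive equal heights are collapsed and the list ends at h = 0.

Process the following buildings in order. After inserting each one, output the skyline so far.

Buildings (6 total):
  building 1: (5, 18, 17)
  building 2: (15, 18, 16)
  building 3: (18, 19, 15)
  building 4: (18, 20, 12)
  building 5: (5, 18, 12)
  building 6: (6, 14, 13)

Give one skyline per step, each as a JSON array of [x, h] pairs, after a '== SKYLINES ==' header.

== SKYLINES ==
[[5,17],[18,0]]
[[5,17],[18,0]]
[[5,17],[18,15],[19,0]]
[[5,17],[18,15],[19,12],[20,0]]
[[5,17],[18,15],[19,12],[20,0]]
[[5,17],[18,15],[19,12],[20,0]]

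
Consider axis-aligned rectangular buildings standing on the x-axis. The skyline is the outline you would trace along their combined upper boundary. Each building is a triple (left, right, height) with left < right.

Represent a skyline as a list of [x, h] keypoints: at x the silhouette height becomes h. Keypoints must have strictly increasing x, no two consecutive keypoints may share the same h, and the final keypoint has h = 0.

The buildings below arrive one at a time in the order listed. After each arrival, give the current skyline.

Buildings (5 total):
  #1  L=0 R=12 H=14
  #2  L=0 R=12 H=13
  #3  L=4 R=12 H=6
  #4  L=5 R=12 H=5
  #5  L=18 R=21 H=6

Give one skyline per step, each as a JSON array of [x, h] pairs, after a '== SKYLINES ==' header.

== SKYLINES ==
[[0,14],[12,0]]
[[0,14],[12,0]]
[[0,14],[12,0]]
[[0,14],[12,0]]
[[0,14],[12,0],[18,6],[21,0]]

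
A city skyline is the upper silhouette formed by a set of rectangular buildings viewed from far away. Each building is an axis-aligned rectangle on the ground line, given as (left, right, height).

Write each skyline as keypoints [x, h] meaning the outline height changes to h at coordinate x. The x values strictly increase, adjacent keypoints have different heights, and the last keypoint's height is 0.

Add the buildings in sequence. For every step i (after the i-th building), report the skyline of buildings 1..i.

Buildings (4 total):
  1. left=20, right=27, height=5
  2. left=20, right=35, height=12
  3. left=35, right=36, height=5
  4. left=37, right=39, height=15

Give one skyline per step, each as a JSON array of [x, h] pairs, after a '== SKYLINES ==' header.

== SKYLINES ==
[[20,5],[27,0]]
[[20,12],[35,0]]
[[20,12],[35,5],[36,0]]
[[20,12],[35,5],[36,0],[37,15],[39,0]]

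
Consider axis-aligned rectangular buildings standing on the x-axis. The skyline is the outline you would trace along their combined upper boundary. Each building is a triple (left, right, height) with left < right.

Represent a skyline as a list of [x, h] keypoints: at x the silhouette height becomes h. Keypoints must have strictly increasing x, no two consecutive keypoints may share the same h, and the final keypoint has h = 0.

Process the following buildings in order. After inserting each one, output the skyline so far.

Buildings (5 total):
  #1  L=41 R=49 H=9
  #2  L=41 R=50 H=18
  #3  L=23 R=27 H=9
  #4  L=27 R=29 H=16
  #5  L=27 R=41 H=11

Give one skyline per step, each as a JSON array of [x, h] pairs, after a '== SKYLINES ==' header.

== SKYLINES ==
[[41,9],[49,0]]
[[41,18],[50,0]]
[[23,9],[27,0],[41,18],[50,0]]
[[23,9],[27,16],[29,0],[41,18],[50,0]]
[[23,9],[27,16],[29,11],[41,18],[50,0]]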